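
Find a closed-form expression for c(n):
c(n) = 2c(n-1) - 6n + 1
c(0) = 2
First-order linear with linear forcing.
Homogeneous solution: c_h(n) = A·(2)^n.
Try particular c_p(n) = pn + q. Substituting:
  pn + q = 2(p(n-1) + q) - 6n + 1.
Matching the n-coefficient: p = 2p - 6 ⇒ p = 6.
Matching constants: q = -2p + 2q + 1 ⇒ q = 11.
General: c(n) = A·(2)^n + 6 n + 11.
Apply c(0) = 2: A + 11 = 2 ⇒ A = -9.
So c(n) = - 9 \cdot 2^{n} + 6 n + 11.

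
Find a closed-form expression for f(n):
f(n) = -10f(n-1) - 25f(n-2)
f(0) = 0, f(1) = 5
Characteristic equation: x² + 10x + 25 = 0, which is (x - (-5))².
Repeated root r = -5.
General solution: f(n) = (A + Bn)·(-5)^n.
From f(0) = 0: A = 0.
From f(1) = 5: (A + B)·(-5) = 5 ⇒ B = -1.
So f(n) = \left(- n\right) \cdot (-5)^n.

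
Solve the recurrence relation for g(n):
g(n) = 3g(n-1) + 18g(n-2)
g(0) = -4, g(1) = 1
Characteristic equation: x² - 3x - 18 = 0, which factors as (x - (6))(x - (-3)) = 0.
Roots r₁ = 6, r₂ = -3 (distinct).
General solution: g(n) = A·(6)^n + B·(-3)^n.
From g(0) = -4: A + B = -4.
From g(1) = 1: 6A - 3B = 1.
Solving: A = - \frac{11}{9}, B = - \frac{25}{9}.
So g(n) = - \frac{25 \left(-3\right)^{n}}{9} - \frac{11 \cdot 6^{n}}{9}.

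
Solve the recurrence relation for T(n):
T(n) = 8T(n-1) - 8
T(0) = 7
First-order linear non-homogeneous.
Homogeneous solution: T_h(n) = A·(8)^n.
Try constant particular solution T_p = K: K = 8K - 8 ⇒ K = \frac{8}{7}.
General: T(n) = A·(8)^n + \frac{8}{7}.
Apply T(0) = 7: A + \frac{8}{7} = 7 ⇒ A = \frac{41}{7}.
So T(n) = \frac{41 \cdot 8^{n}}{7} + \frac{8}{7}.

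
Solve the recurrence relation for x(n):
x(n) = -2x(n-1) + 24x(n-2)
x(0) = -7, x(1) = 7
Characteristic equation: x² + 2x - 24 = 0, which factors as (x - (4))(x - (-6)) = 0.
Roots r₁ = 4, r₂ = -6 (distinct).
General solution: x(n) = A·(4)^n + B·(-6)^n.
From x(0) = -7: A + B = -7.
From x(1) = 7: 4A - 6B = 7.
Solving: A = - \frac{7}{2}, B = - \frac{7}{2}.
So x(n) = - \frac{7 \left(-6\right)^{n}}{2} - \frac{7 \cdot 4^{n}}{2}.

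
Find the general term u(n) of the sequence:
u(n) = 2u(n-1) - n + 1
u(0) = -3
First-order linear with linear forcing.
Homogeneous solution: u_h(n) = A·(2)^n.
Try particular u_p(n) = pn + q. Substituting:
  pn + q = 2(p(n-1) + q) - n + 1.
Matching the n-coefficient: p = 2p - 1 ⇒ p = 1.
Matching constants: q = -2p + 2q + 1 ⇒ q = 1.
General: u(n) = A·(2)^n + n + 1.
Apply u(0) = -3: A + 1 = -3 ⇒ A = -4.
So u(n) = - 4 \cdot 2^{n} + n + 1.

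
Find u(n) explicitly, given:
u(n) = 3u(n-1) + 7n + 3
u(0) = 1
First-order linear with linear forcing.
Homogeneous solution: u_h(n) = A·(3)^n.
Try particular u_p(n) = pn + q. Substituting:
  pn + q = 3(p(n-1) + q) + 7n + 3.
Matching the n-coefficient: p = 3p + 7 ⇒ p = - \frac{7}{2}.
Matching constants: q = -3p + 3q + 3 ⇒ q = - \frac{27}{4}.
General: u(n) = A·(3)^n - \frac{7 n}{2} - \frac{27}{4}.
Apply u(0) = 1: A - \frac{27}{4} = 1 ⇒ A = \frac{31}{4}.
So u(n) = \frac{31 \cdot 3^{n}}{4} - \frac{7 n}{2} - \frac{27}{4}.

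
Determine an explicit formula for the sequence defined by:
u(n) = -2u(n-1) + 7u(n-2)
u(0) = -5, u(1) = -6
Characteristic equation: x² + 2x - 7 = 0.
Discriminant Δ = (-2)² + 4·(7) = 32.
Roots r₁,₂ = (-2 ± √32)/2, so r₁ = -1 + 2 \sqrt{2}, r₂ = - 2 \sqrt{2} - 1.
General solution: u(n) = A·r₁^n + B·r₂^n.
From the initial conditions, A + B = -5 and r₁A + r₂B = -6.
Since r₁ - r₂ = √32: A = (-6 - (-5)r₂)/√32 = - \frac{5}{2} - \frac{11 \sqrt{2}}{8}, and B = -5 - A = - \frac{5}{2} + \frac{11 \sqrt{2}}{8}.
So u(n) = \left(- \frac{5}{2} - \frac{11 \sqrt{2}}{8}\right)\left(-1 + 2 \sqrt{2}\right)^n + \left(- \frac{5}{2} + \frac{11 \sqrt{2}}{8}\right)\left(- 2 \sqrt{2} - 1\right)^n.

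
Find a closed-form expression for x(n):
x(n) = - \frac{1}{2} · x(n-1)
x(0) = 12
Pure geometric recurrence with ratio - \frac{1}{2}.
By induction x(n) = x(0) · (- \frac{1}{2})^n = 12 \left(- \frac{1}{2}\right)^{n}.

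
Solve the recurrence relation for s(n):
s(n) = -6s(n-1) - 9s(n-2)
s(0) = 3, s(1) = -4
Characteristic equation: x² + 6x + 9 = 0, which is (x - (-3))².
Repeated root r = -3.
General solution: s(n) = (A + Bn)·(-3)^n.
From s(0) = 3: A = 3.
From s(1) = -4: (A + B)·(-3) = -4 ⇒ B = - \frac{5}{3}.
So s(n) = \left(3 - \frac{5 n}{3}\right) \cdot (-3)^n.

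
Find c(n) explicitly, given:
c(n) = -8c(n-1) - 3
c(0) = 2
First-order linear non-homogeneous.
Homogeneous solution: c_h(n) = A·(-8)^n.
Try constant particular solution c_p = K: K = -8K - 3 ⇒ K = - \frac{1}{3}.
General: c(n) = A·(-8)^n - \frac{1}{3}.
Apply c(0) = 2: A - \frac{1}{3} = 2 ⇒ A = \frac{7}{3}.
So c(n) = \frac{7 \left(-8\right)^{n}}{3} - \frac{1}{3}.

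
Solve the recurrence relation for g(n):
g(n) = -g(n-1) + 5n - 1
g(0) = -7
First-order linear with linear forcing.
Homogeneous solution: g_h(n) = A·(-1)^n.
Try particular g_p(n) = pn + q. Substituting:
  pn + q = -(p(n-1) + q) + 5n - 1.
Matching the n-coefficient: p = -p + 5 ⇒ p = \frac{5}{2}.
Matching constants: q = p - q - 1 ⇒ q = \frac{3}{4}.
General: g(n) = A·(-1)^n + \frac{5 n}{2} + \frac{3}{4}.
Apply g(0) = -7: A + \frac{3}{4} = -7 ⇒ A = - \frac{31}{4}.
So g(n) = - \frac{31 \left(-1\right)^{n}}{4} + \frac{5 n}{2} + \frac{3}{4}.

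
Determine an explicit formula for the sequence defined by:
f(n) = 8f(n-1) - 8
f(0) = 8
First-order linear non-homogeneous.
Homogeneous solution: f_h(n) = A·(8)^n.
Try constant particular solution f_p = K: K = 8K - 8 ⇒ K = \frac{8}{7}.
General: f(n) = A·(8)^n + \frac{8}{7}.
Apply f(0) = 8: A + \frac{8}{7} = 8 ⇒ A = \frac{48}{7}.
So f(n) = \frac{48 \cdot 8^{n}}{7} + \frac{8}{7}.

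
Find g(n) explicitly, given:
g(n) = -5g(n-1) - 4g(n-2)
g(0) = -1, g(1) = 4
Characteristic equation: x² + 5x + 4 = 0, which factors as (x - (-1))(x - (-4)) = 0.
Roots r₁ = -1, r₂ = -4 (distinct).
General solution: g(n) = A·(-1)^n + B·(-4)^n.
From g(0) = -1: A + B = -1.
From g(1) = 4: -A - 4B = 4.
Solving: A = 0, B = -1.
So g(n) = - \left(-4\right)^{n}.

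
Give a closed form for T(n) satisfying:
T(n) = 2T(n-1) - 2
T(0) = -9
First-order linear non-homogeneous.
Homogeneous solution: T_h(n) = A·(2)^n.
Try constant particular solution T_p = K: K = 2K - 2 ⇒ K = 2.
General: T(n) = A·(2)^n + 2.
Apply T(0) = -9: A + 2 = -9 ⇒ A = -11.
So T(n) = 2 - 11 \cdot 2^{n}.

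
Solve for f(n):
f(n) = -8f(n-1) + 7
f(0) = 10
First-order linear non-homogeneous.
Homogeneous solution: f_h(n) = A·(-8)^n.
Try constant particular solution f_p = K: K = -8K + 7 ⇒ K = \frac{7}{9}.
General: f(n) = A·(-8)^n + \frac{7}{9}.
Apply f(0) = 10: A + \frac{7}{9} = 10 ⇒ A = \frac{83}{9}.
So f(n) = \frac{83 \left(-8\right)^{n}}{9} + \frac{7}{9}.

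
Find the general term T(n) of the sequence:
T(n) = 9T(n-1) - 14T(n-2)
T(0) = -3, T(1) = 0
Characteristic equation: x² - 9x + 14 = 0, which factors as (x - (7))(x - (2)) = 0.
Roots r₁ = 7, r₂ = 2 (distinct).
General solution: T(n) = A·(7)^n + B·(2)^n.
From T(0) = -3: A + B = -3.
From T(1) = 0: 7A + 2B = 0.
Solving: A = \frac{6}{5}, B = - \frac{21}{5}.
So T(n) = - \frac{21 \cdot 2^{n}}{5} + \frac{6 \cdot 7^{n}}{5}.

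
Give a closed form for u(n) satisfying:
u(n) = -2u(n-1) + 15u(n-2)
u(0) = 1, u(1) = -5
Characteristic equation: x² + 2x - 15 = 0, which factors as (x - (-5))(x - (3)) = 0.
Roots r₁ = -5, r₂ = 3 (distinct).
General solution: u(n) = A·(-5)^n + B·(3)^n.
From u(0) = 1: A + B = 1.
From u(1) = -5: -5A + 3B = -5.
Solving: A = 1, B = 0.
So u(n) = \left(-5\right)^{n}.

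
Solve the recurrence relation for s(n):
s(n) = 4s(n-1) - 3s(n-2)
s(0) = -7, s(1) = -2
Characteristic equation: x² - 4x + 3 = 0, which factors as (x - (3))(x - (1)) = 0.
Roots r₁ = 3, r₂ = 1 (distinct).
General solution: s(n) = A·(3)^n + B·(1)^n.
From s(0) = -7: A + B = -7.
From s(1) = -2: 3A + B = -2.
Solving: A = \frac{5}{2}, B = - \frac{19}{2}.
So s(n) = \frac{5 \cdot 3^{n}}{2} - \frac{19}{2}.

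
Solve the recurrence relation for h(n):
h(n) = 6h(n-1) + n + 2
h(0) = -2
First-order linear with linear forcing.
Homogeneous solution: h_h(n) = A·(6)^n.
Try particular h_p(n) = pn + q. Substituting:
  pn + q = 6(p(n-1) + q) + n + 2.
Matching the n-coefficient: p = 6p + 1 ⇒ p = - \frac{1}{5}.
Matching constants: q = -6p + 6q + 2 ⇒ q = - \frac{16}{25}.
General: h(n) = A·(6)^n - \frac{n}{5} - \frac{16}{25}.
Apply h(0) = -2: A - \frac{16}{25} = -2 ⇒ A = - \frac{34}{25}.
So h(n) = - \frac{34 \cdot 6^{n}}{25} - \frac{n}{5} - \frac{16}{25}.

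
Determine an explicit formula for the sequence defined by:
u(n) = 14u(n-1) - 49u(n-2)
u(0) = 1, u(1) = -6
Characteristic equation: x² - 14x + 49 = 0, which is (x - (7))².
Repeated root r = 7.
General solution: u(n) = (A + Bn)·(7)^n.
From u(0) = 1: A = 1.
From u(1) = -6: (A + B)·(7) = -6 ⇒ B = - \frac{13}{7}.
So u(n) = \left(1 - \frac{13 n}{7}\right) \cdot (7)^n.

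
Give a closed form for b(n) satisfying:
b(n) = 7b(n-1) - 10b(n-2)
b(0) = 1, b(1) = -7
Characteristic equation: x² - 7x + 10 = 0, which factors as (x - (5))(x - (2)) = 0.
Roots r₁ = 5, r₂ = 2 (distinct).
General solution: b(n) = A·(5)^n + B·(2)^n.
From b(0) = 1: A + B = 1.
From b(1) = -7: 5A + 2B = -7.
Solving: A = -3, B = 4.
So b(n) = 4 \cdot 2^{n} - 3 \cdot 5^{n}.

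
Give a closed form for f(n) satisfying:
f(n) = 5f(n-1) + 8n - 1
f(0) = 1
First-order linear with linear forcing.
Homogeneous solution: f_h(n) = A·(5)^n.
Try particular f_p(n) = pn + q. Substituting:
  pn + q = 5(p(n-1) + q) + 8n - 1.
Matching the n-coefficient: p = 5p + 8 ⇒ p = -2.
Matching constants: q = -5p + 5q - 1 ⇒ q = - \frac{9}{4}.
General: f(n) = A·(5)^n - 2 n - \frac{9}{4}.
Apply f(0) = 1: A - \frac{9}{4} = 1 ⇒ A = \frac{13}{4}.
So f(n) = \frac{13 \cdot 5^{n}}{4} - 2 n - \frac{9}{4}.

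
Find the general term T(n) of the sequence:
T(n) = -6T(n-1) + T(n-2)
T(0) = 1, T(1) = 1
Characteristic equation: x² + 6x - 1 = 0.
Discriminant Δ = (-6)² + 4·(1) = 40.
Roots r₁,₂ = (-6 ± √40)/2, so r₁ = -3 + \sqrt{10}, r₂ = - \sqrt{10} - 3.
General solution: T(n) = A·r₁^n + B·r₂^n.
From the initial conditions, A + B = 1 and r₁A + r₂B = 1.
Since r₁ - r₂ = √40: A = (1 - (1)r₂)/√40 = \frac{1}{2} + \frac{\sqrt{10}}{5}, and B = 1 - A = \frac{1}{2} - \frac{\sqrt{10}}{5}.
So T(n) = \left(\frac{1}{2} + \frac{\sqrt{10}}{5}\right)\left(-3 + \sqrt{10}\right)^n + \left(\frac{1}{2} - \frac{\sqrt{10}}{5}\right)\left(- \sqrt{10} - 3\right)^n.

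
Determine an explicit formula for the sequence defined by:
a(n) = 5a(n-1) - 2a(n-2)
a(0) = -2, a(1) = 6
Characteristic equation: x² - 5x + 2 = 0.
Discriminant Δ = (5)² + 4·(-2) = 17.
Roots r₁,₂ = (5 ± √17)/2, so r₁ = \frac{\sqrt{17}}{2} + \frac{5}{2}, r₂ = \frac{5}{2} - \frac{\sqrt{17}}{2}.
General solution: a(n) = A·r₁^n + B·r₂^n.
From the initial conditions, A + B = -2 and r₁A + r₂B = 6.
Since r₁ - r₂ = √17: A = (6 - (-2)r₂)/√17 = -1 + \frac{11 \sqrt{17}}{17}, and B = -2 - A = - \frac{11 \sqrt{17}}{17} - 1.
So a(n) = \left(-1 + \frac{11 \sqrt{17}}{17}\right)\left(\frac{\sqrt{17}}{2} + \frac{5}{2}\right)^n + \left(- \frac{11 \sqrt{17}}{17} - 1\right)\left(\frac{5}{2} - \frac{\sqrt{17}}{2}\right)^n.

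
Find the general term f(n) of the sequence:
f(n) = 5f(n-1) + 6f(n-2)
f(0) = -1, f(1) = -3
Characteristic equation: x² - 5x - 6 = 0, which factors as (x - (-1))(x - (6)) = 0.
Roots r₁ = -1, r₂ = 6 (distinct).
General solution: f(n) = A·(-1)^n + B·(6)^n.
From f(0) = -1: A + B = -1.
From f(1) = -3: -A + 6B = -3.
Solving: A = - \frac{3}{7}, B = - \frac{4}{7}.
So f(n) = - \frac{3 \left(-1\right)^{n}}{7} - \frac{4 \cdot 6^{n}}{7}.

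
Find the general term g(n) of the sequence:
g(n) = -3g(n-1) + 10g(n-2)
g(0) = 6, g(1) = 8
Characteristic equation: x² + 3x - 10 = 0, which factors as (x - (2))(x - (-5)) = 0.
Roots r₁ = 2, r₂ = -5 (distinct).
General solution: g(n) = A·(2)^n + B·(-5)^n.
From g(0) = 6: A + B = 6.
From g(1) = 8: 2A - 5B = 8.
Solving: A = \frac{38}{7}, B = \frac{4}{7}.
So g(n) = \frac{4 \left(-5\right)^{n}}{7} + \frac{38 \cdot 2^{n}}{7}.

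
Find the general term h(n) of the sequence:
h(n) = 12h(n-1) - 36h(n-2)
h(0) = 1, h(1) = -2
Characteristic equation: x² - 12x + 36 = 0, which is (x - (6))².
Repeated root r = 6.
General solution: h(n) = (A + Bn)·(6)^n.
From h(0) = 1: A = 1.
From h(1) = -2: (A + B)·(6) = -2 ⇒ B = - \frac{4}{3}.
So h(n) = \left(1 - \frac{4 n}{3}\right) \cdot (6)^n.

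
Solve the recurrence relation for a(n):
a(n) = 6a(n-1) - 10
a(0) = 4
First-order linear non-homogeneous.
Homogeneous solution: a_h(n) = A·(6)^n.
Try constant particular solution a_p = K: K = 6K - 10 ⇒ K = 2.
General: a(n) = A·(6)^n + 2.
Apply a(0) = 4: A + 2 = 4 ⇒ A = 2.
So a(n) = 2 \cdot 6^{n} + 2.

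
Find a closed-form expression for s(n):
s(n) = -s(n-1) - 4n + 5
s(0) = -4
First-order linear with linear forcing.
Homogeneous solution: s_h(n) = A·(-1)^n.
Try particular s_p(n) = pn + q. Substituting:
  pn + q = -(p(n-1) + q) - 4n + 5.
Matching the n-coefficient: p = -p - 4 ⇒ p = -2.
Matching constants: q = p - q + 5 ⇒ q = \frac{3}{2}.
General: s(n) = A·(-1)^n - 2 n + \frac{3}{2}.
Apply s(0) = -4: A + \frac{3}{2} = -4 ⇒ A = - \frac{11}{2}.
So s(n) = - \frac{11 \left(-1\right)^{n}}{2} - 2 n + \frac{3}{2}.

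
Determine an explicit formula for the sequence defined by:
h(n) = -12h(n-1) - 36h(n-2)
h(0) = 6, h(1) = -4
Characteristic equation: x² + 12x + 36 = 0, which is (x - (-6))².
Repeated root r = -6.
General solution: h(n) = (A + Bn)·(-6)^n.
From h(0) = 6: A = 6.
From h(1) = -4: (A + B)·(-6) = -4 ⇒ B = - \frac{16}{3}.
So h(n) = \left(6 - \frac{16 n}{3}\right) \cdot (-6)^n.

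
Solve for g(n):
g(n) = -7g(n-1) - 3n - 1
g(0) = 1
First-order linear with linear forcing.
Homogeneous solution: g_h(n) = A·(-7)^n.
Try particular g_p(n) = pn + q. Substituting:
  pn + q = -7(p(n-1) + q) - 3n - 1.
Matching the n-coefficient: p = -7p - 3 ⇒ p = - \frac{3}{8}.
Matching constants: q = 7p - 7q - 1 ⇒ q = - \frac{29}{64}.
General: g(n) = A·(-7)^n - \frac{3 n}{8} - \frac{29}{64}.
Apply g(0) = 1: A - \frac{29}{64} = 1 ⇒ A = \frac{93}{64}.
So g(n) = \frac{93 \left(-7\right)^{n}}{64} - \frac{3 n}{8} - \frac{29}{64}.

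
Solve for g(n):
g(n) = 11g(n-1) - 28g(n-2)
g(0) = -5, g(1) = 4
Characteristic equation: x² - 11x + 28 = 0, which factors as (x - (7))(x - (4)) = 0.
Roots r₁ = 7, r₂ = 4 (distinct).
General solution: g(n) = A·(7)^n + B·(4)^n.
From g(0) = -5: A + B = -5.
From g(1) = 4: 7A + 4B = 4.
Solving: A = 8, B = -13.
So g(n) = - 13 \cdot 4^{n} + 8 \cdot 7^{n}.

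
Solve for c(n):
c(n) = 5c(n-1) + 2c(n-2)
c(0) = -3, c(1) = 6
Characteristic equation: x² - 5x - 2 = 0.
Discriminant Δ = (5)² + 4·(2) = 33.
Roots r₁,₂ = (5 ± √33)/2, so r₁ = \frac{5}{2} + \frac{\sqrt{33}}{2}, r₂ = \frac{5}{2} - \frac{\sqrt{33}}{2}.
General solution: c(n) = A·r₁^n + B·r₂^n.
From the initial conditions, A + B = -3 and r₁A + r₂B = 6.
Since r₁ - r₂ = √33: A = (6 - (-3)r₂)/√33 = - \frac{3}{2} + \frac{9 \sqrt{33}}{22}, and B = -3 - A = - \frac{9 \sqrt{33}}{22} - \frac{3}{2}.
So c(n) = \left(- \frac{3}{2} + \frac{9 \sqrt{33}}{22}\right)\left(\frac{5}{2} + \frac{\sqrt{33}}{2}\right)^n + \left(- \frac{9 \sqrt{33}}{22} - \frac{3}{2}\right)\left(\frac{5}{2} - \frac{\sqrt{33}}{2}\right)^n.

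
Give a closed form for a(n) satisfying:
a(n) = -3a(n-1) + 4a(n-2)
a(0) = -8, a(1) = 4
Characteristic equation: x² + 3x - 4 = 0, which factors as (x - (1))(x - (-4)) = 0.
Roots r₁ = 1, r₂ = -4 (distinct).
General solution: a(n) = A·(1)^n + B·(-4)^n.
From a(0) = -8: A + B = -8.
From a(1) = 4: A - 4B = 4.
Solving: A = - \frac{28}{5}, B = - \frac{12}{5}.
So a(n) = - \frac{12 \left(-4\right)^{n}}{5} - \frac{28}{5}.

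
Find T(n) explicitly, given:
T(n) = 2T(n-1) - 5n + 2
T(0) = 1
First-order linear with linear forcing.
Homogeneous solution: T_h(n) = A·(2)^n.
Try particular T_p(n) = pn + q. Substituting:
  pn + q = 2(p(n-1) + q) - 5n + 2.
Matching the n-coefficient: p = 2p - 5 ⇒ p = 5.
Matching constants: q = -2p + 2q + 2 ⇒ q = 8.
General: T(n) = A·(2)^n + 5 n + 8.
Apply T(0) = 1: A + 8 = 1 ⇒ A = -7.
So T(n) = - 7 \cdot 2^{n} + 5 n + 8.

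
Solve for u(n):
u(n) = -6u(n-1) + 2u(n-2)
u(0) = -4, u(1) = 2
Characteristic equation: x² + 6x - 2 = 0.
Discriminant Δ = (-6)² + 4·(2) = 44.
Roots r₁,₂ = (-6 ± √44)/2, so r₁ = -3 + \sqrt{11}, r₂ = - \sqrt{11} - 3.
General solution: u(n) = A·r₁^n + B·r₂^n.
From the initial conditions, A + B = -4 and r₁A + r₂B = 2.
Since r₁ - r₂ = √44: A = (2 - (-4)r₂)/√44 = -2 - \frac{5 \sqrt{11}}{11}, and B = -4 - A = -2 + \frac{5 \sqrt{11}}{11}.
So u(n) = \left(-2 - \frac{5 \sqrt{11}}{11}\right)\left(-3 + \sqrt{11}\right)^n + \left(-2 + \frac{5 \sqrt{11}}{11}\right)\left(- \sqrt{11} - 3\right)^n.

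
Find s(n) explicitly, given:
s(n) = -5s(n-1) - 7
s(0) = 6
First-order linear non-homogeneous.
Homogeneous solution: s_h(n) = A·(-5)^n.
Try constant particular solution s_p = K: K = -5K - 7 ⇒ K = - \frac{7}{6}.
General: s(n) = A·(-5)^n - \frac{7}{6}.
Apply s(0) = 6: A - \frac{7}{6} = 6 ⇒ A = \frac{43}{6}.
So s(n) = \frac{43 \left(-5\right)^{n}}{6} - \frac{7}{6}.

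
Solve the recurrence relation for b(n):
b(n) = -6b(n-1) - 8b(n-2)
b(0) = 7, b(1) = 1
Characteristic equation: x² + 6x + 8 = 0, which factors as (x - (-4))(x - (-2)) = 0.
Roots r₁ = -4, r₂ = -2 (distinct).
General solution: b(n) = A·(-4)^n + B·(-2)^n.
From b(0) = 7: A + B = 7.
From b(1) = 1: -4A - 2B = 1.
Solving: A = - \frac{15}{2}, B = \frac{29}{2}.
So b(n) = \frac{29 \left(-2\right)^{n}}{2} - \frac{15 \left(-4\right)^{n}}{2}.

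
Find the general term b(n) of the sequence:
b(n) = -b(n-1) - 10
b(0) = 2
First-order linear non-homogeneous.
Homogeneous solution: b_h(n) = A·(-1)^n.
Try constant particular solution b_p = K: K = -K - 10 ⇒ K = -5.
General: b(n) = A·(-1)^n - 5.
Apply b(0) = 2: A - 5 = 2 ⇒ A = 7.
So b(n) = 7 \left(-1\right)^{n} - 5.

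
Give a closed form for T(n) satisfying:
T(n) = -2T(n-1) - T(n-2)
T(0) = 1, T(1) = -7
Characteristic equation: x² + 2x + 1 = 0, which is (x - (-1))².
Repeated root r = -1.
General solution: T(n) = (A + Bn)·(-1)^n.
From T(0) = 1: A = 1.
From T(1) = -7: (A + B)·(-1) = -7 ⇒ B = 6.
So T(n) = \left(6 n + 1\right) \cdot (-1)^n.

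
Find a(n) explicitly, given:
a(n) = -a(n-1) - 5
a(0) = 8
First-order linear non-homogeneous.
Homogeneous solution: a_h(n) = A·(-1)^n.
Try constant particular solution a_p = K: K = -K - 5 ⇒ K = - \frac{5}{2}.
General: a(n) = A·(-1)^n - \frac{5}{2}.
Apply a(0) = 8: A - \frac{5}{2} = 8 ⇒ A = \frac{21}{2}.
So a(n) = \frac{21 \left(-1\right)^{n}}{2} - \frac{5}{2}.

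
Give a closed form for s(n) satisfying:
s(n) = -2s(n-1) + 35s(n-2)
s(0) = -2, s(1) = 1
Characteristic equation: x² + 2x - 35 = 0, which factors as (x - (-7))(x - (5)) = 0.
Roots r₁ = -7, r₂ = 5 (distinct).
General solution: s(n) = A·(-7)^n + B·(5)^n.
From s(0) = -2: A + B = -2.
From s(1) = 1: -7A + 5B = 1.
Solving: A = - \frac{11}{12}, B = - \frac{13}{12}.
So s(n) = - \frac{11 \left(-7\right)^{n}}{12} - \frac{13 \cdot 5^{n}}{12}.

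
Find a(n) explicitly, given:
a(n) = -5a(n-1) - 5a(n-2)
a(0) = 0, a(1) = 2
Characteristic equation: x² + 5x + 5 = 0.
Discriminant Δ = (-5)² + 4·(-5) = 5.
Roots r₁,₂ = (-5 ± √5)/2, so r₁ = - \frac{5}{2} + \frac{\sqrt{5}}{2}, r₂ = - \frac{5}{2} - \frac{\sqrt{5}}{2}.
General solution: a(n) = A·r₁^n + B·r₂^n.
From the initial conditions, A + B = 0 and r₁A + r₂B = 2.
Since r₁ - r₂ = √5: A = (2 - (0)r₂)/√5 = \frac{2 \sqrt{5}}{5}, and B = 0 - A = - \frac{2 \sqrt{5}}{5}.
So a(n) = \left(\frac{2 \sqrt{5}}{5}\right)\left(- \frac{5}{2} + \frac{\sqrt{5}}{2}\right)^n + \left(- \frac{2 \sqrt{5}}{5}\right)\left(- \frac{5}{2} - \frac{\sqrt{5}}{2}\right)^n.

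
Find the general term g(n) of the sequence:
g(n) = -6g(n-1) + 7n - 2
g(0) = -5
First-order linear with linear forcing.
Homogeneous solution: g_h(n) = A·(-6)^n.
Try particular g_p(n) = pn + q. Substituting:
  pn + q = -6(p(n-1) + q) + 7n - 2.
Matching the n-coefficient: p = -6p + 7 ⇒ p = 1.
Matching constants: q = 6p - 6q - 2 ⇒ q = \frac{4}{7}.
General: g(n) = A·(-6)^n + n + \frac{4}{7}.
Apply g(0) = -5: A + \frac{4}{7} = -5 ⇒ A = - \frac{39}{7}.
So g(n) = - \frac{39 \left(-6\right)^{n}}{7} + n + \frac{4}{7}.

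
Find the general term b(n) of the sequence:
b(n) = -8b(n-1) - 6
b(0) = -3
First-order linear non-homogeneous.
Homogeneous solution: b_h(n) = A·(-8)^n.
Try constant particular solution b_p = K: K = -8K - 6 ⇒ K = - \frac{2}{3}.
General: b(n) = A·(-8)^n - \frac{2}{3}.
Apply b(0) = -3: A - \frac{2}{3} = -3 ⇒ A = - \frac{7}{3}.
So b(n) = - \frac{7 \left(-8\right)^{n}}{3} - \frac{2}{3}.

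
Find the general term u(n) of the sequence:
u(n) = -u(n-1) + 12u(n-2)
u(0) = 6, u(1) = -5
Characteristic equation: x² + x - 12 = 0, which factors as (x - (-4))(x - (3)) = 0.
Roots r₁ = -4, r₂ = 3 (distinct).
General solution: u(n) = A·(-4)^n + B·(3)^n.
From u(0) = 6: A + B = 6.
From u(1) = -5: -4A + 3B = -5.
Solving: A = \frac{23}{7}, B = \frac{19}{7}.
So u(n) = \frac{23 \left(-4\right)^{n}}{7} + \frac{19 \cdot 3^{n}}{7}.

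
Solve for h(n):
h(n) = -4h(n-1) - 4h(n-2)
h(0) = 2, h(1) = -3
Characteristic equation: x² + 4x + 4 = 0, which is (x - (-2))².
Repeated root r = -2.
General solution: h(n) = (A + Bn)·(-2)^n.
From h(0) = 2: A = 2.
From h(1) = -3: (A + B)·(-2) = -3 ⇒ B = - \frac{1}{2}.
So h(n) = \left(2 - \frac{n}{2}\right) \cdot (-2)^n.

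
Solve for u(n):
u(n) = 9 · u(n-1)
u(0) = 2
Pure geometric recurrence with ratio 9.
By induction u(n) = u(0) · (9)^n = 2 \cdot 9^{n}.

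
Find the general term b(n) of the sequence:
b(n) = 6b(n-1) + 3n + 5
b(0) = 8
First-order linear with linear forcing.
Homogeneous solution: b_h(n) = A·(6)^n.
Try particular b_p(n) = pn + q. Substituting:
  pn + q = 6(p(n-1) + q) + 3n + 5.
Matching the n-coefficient: p = 6p + 3 ⇒ p = - \frac{3}{5}.
Matching constants: q = -6p + 6q + 5 ⇒ q = - \frac{43}{25}.
General: b(n) = A·(6)^n - \frac{3 n}{5} - \frac{43}{25}.
Apply b(0) = 8: A - \frac{43}{25} = 8 ⇒ A = \frac{243}{25}.
So b(n) = \frac{243 \cdot 6^{n}}{25} - \frac{3 n}{5} - \frac{43}{25}.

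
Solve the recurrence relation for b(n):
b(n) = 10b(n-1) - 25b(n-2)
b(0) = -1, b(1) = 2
Characteristic equation: x² - 10x + 25 = 0, which is (x - (5))².
Repeated root r = 5.
General solution: b(n) = (A + Bn)·(5)^n.
From b(0) = -1: A = -1.
From b(1) = 2: (A + B)·(5) = 2 ⇒ B = \frac{7}{5}.
So b(n) = \left(\frac{7 n}{5} - 1\right) \cdot (5)^n.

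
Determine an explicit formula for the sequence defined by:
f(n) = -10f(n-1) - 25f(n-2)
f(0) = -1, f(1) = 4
Characteristic equation: x² + 10x + 25 = 0, which is (x - (-5))².
Repeated root r = -5.
General solution: f(n) = (A + Bn)·(-5)^n.
From f(0) = -1: A = -1.
From f(1) = 4: (A + B)·(-5) = 4 ⇒ B = \frac{1}{5}.
So f(n) = \left(\frac{n}{5} - 1\right) \cdot (-5)^n.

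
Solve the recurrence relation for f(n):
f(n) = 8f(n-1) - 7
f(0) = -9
First-order linear non-homogeneous.
Homogeneous solution: f_h(n) = A·(8)^n.
Try constant particular solution f_p = K: K = 8K - 7 ⇒ K = 1.
General: f(n) = A·(8)^n + 1.
Apply f(0) = -9: A + 1 = -9 ⇒ A = -10.
So f(n) = 1 - 10 \cdot 8^{n}.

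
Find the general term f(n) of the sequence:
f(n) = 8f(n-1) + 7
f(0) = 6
First-order linear non-homogeneous.
Homogeneous solution: f_h(n) = A·(8)^n.
Try constant particular solution f_p = K: K = 8K + 7 ⇒ K = -1.
General: f(n) = A·(8)^n - 1.
Apply f(0) = 6: A - 1 = 6 ⇒ A = 7.
So f(n) = 7 \cdot 8^{n} - 1.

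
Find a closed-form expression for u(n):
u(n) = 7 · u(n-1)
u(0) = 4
Pure geometric recurrence with ratio 7.
By induction u(n) = u(0) · (7)^n = 4 \cdot 7^{n}.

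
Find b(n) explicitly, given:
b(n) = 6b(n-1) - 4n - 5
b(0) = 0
First-order linear with linear forcing.
Homogeneous solution: b_h(n) = A·(6)^n.
Try particular b_p(n) = pn + q. Substituting:
  pn + q = 6(p(n-1) + q) - 4n - 5.
Matching the n-coefficient: p = 6p - 4 ⇒ p = \frac{4}{5}.
Matching constants: q = -6p + 6q - 5 ⇒ q = \frac{49}{25}.
General: b(n) = A·(6)^n + \frac{4 n}{5} + \frac{49}{25}.
Apply b(0) = 0: A + \frac{49}{25} = 0 ⇒ A = - \frac{49}{25}.
So b(n) = - \frac{49 \cdot 6^{n}}{25} + \frac{4 n}{5} + \frac{49}{25}.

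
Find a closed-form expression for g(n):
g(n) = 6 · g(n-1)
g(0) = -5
Pure geometric recurrence with ratio 6.
By induction g(n) = g(0) · (6)^n = - 5 \cdot 6^{n}.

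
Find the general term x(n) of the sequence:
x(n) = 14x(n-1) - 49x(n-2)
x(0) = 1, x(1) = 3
Characteristic equation: x² - 14x + 49 = 0, which is (x - (7))².
Repeated root r = 7.
General solution: x(n) = (A + Bn)·(7)^n.
From x(0) = 1: A = 1.
From x(1) = 3: (A + B)·(7) = 3 ⇒ B = - \frac{4}{7}.
So x(n) = \left(1 - \frac{4 n}{7}\right) \cdot (7)^n.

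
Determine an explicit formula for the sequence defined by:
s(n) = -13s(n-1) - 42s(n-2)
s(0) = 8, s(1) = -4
Characteristic equation: x² + 13x + 42 = 0, which factors as (x - (-6))(x - (-7)) = 0.
Roots r₁ = -6, r₂ = -7 (distinct).
General solution: s(n) = A·(-6)^n + B·(-7)^n.
From s(0) = 8: A + B = 8.
From s(1) = -4: -6A - 7B = -4.
Solving: A = 52, B = -44.
So s(n) = 52 \left(-6\right)^{n} - 44 \left(-7\right)^{n}.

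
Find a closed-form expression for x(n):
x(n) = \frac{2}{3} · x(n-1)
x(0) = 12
Pure geometric recurrence with ratio \frac{2}{3}.
By induction x(n) = x(0) · (\frac{2}{3})^n = 12 \left(\frac{2}{3}\right)^{n}.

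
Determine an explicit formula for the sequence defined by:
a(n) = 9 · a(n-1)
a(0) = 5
Pure geometric recurrence with ratio 9.
By induction a(n) = a(0) · (9)^n = 5 \cdot 9^{n}.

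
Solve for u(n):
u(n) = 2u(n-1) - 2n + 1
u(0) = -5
First-order linear with linear forcing.
Homogeneous solution: u_h(n) = A·(2)^n.
Try particular u_p(n) = pn + q. Substituting:
  pn + q = 2(p(n-1) + q) - 2n + 1.
Matching the n-coefficient: p = 2p - 2 ⇒ p = 2.
Matching constants: q = -2p + 2q + 1 ⇒ q = 3.
General: u(n) = A·(2)^n + 2 n + 3.
Apply u(0) = -5: A + 3 = -5 ⇒ A = -8.
So u(n) = - 8 \cdot 2^{n} + 2 n + 3.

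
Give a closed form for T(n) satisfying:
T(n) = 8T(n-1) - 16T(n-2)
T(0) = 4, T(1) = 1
Characteristic equation: x² - 8x + 16 = 0, which is (x - (4))².
Repeated root r = 4.
General solution: T(n) = (A + Bn)·(4)^n.
From T(0) = 4: A = 4.
From T(1) = 1: (A + B)·(4) = 1 ⇒ B = - \frac{15}{4}.
So T(n) = \left(4 - \frac{15 n}{4}\right) \cdot (4)^n.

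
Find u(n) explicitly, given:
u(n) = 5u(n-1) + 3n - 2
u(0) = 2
First-order linear with linear forcing.
Homogeneous solution: u_h(n) = A·(5)^n.
Try particular u_p(n) = pn + q. Substituting:
  pn + q = 5(p(n-1) + q) + 3n - 2.
Matching the n-coefficient: p = 5p + 3 ⇒ p = - \frac{3}{4}.
Matching constants: q = -5p + 5q - 2 ⇒ q = - \frac{7}{16}.
General: u(n) = A·(5)^n - \frac{3 n}{4} - \frac{7}{16}.
Apply u(0) = 2: A - \frac{7}{16} = 2 ⇒ A = \frac{39}{16}.
So u(n) = \frac{39 \cdot 5^{n}}{16} - \frac{3 n}{4} - \frac{7}{16}.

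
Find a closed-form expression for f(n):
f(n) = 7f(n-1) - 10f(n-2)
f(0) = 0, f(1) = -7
Characteristic equation: x² - 7x + 10 = 0, which factors as (x - (5))(x - (2)) = 0.
Roots r₁ = 5, r₂ = 2 (distinct).
General solution: f(n) = A·(5)^n + B·(2)^n.
From f(0) = 0: A + B = 0.
From f(1) = -7: 5A + 2B = -7.
Solving: A = - \frac{7}{3}, B = \frac{7}{3}.
So f(n) = \frac{7 \cdot 2^{n}}{3} - \frac{7 \cdot 5^{n}}{3}.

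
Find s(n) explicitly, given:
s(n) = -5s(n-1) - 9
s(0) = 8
First-order linear non-homogeneous.
Homogeneous solution: s_h(n) = A·(-5)^n.
Try constant particular solution s_p = K: K = -5K - 9 ⇒ K = - \frac{3}{2}.
General: s(n) = A·(-5)^n - \frac{3}{2}.
Apply s(0) = 8: A - \frac{3}{2} = 8 ⇒ A = \frac{19}{2}.
So s(n) = \frac{19 \left(-5\right)^{n}}{2} - \frac{3}{2}.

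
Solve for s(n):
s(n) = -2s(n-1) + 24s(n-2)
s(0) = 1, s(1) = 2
Characteristic equation: x² + 2x - 24 = 0, which factors as (x - (-6))(x - (4)) = 0.
Roots r₁ = -6, r₂ = 4 (distinct).
General solution: s(n) = A·(-6)^n + B·(4)^n.
From s(0) = 1: A + B = 1.
From s(1) = 2: -6A + 4B = 2.
Solving: A = \frac{1}{5}, B = \frac{4}{5}.
So s(n) = \frac{\left(-6\right)^{n}}{5} + \frac{4 \cdot 4^{n}}{5}.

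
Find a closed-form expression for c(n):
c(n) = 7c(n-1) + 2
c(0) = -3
First-order linear non-homogeneous.
Homogeneous solution: c_h(n) = A·(7)^n.
Try constant particular solution c_p = K: K = 7K + 2 ⇒ K = - \frac{1}{3}.
General: c(n) = A·(7)^n - \frac{1}{3}.
Apply c(0) = -3: A - \frac{1}{3} = -3 ⇒ A = - \frac{8}{3}.
So c(n) = - \frac{8 \cdot 7^{n}}{3} - \frac{1}{3}.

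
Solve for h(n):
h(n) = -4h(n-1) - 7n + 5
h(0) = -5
First-order linear with linear forcing.
Homogeneous solution: h_h(n) = A·(-4)^n.
Try particular h_p(n) = pn + q. Substituting:
  pn + q = -4(p(n-1) + q) - 7n + 5.
Matching the n-coefficient: p = -4p - 7 ⇒ p = - \frac{7}{5}.
Matching constants: q = 4p - 4q + 5 ⇒ q = - \frac{3}{25}.
General: h(n) = A·(-4)^n - \frac{7 n}{5} - \frac{3}{25}.
Apply h(0) = -5: A - \frac{3}{25} = -5 ⇒ A = - \frac{122}{25}.
So h(n) = - \frac{122 \left(-4\right)^{n}}{25} - \frac{7 n}{5} - \frac{3}{25}.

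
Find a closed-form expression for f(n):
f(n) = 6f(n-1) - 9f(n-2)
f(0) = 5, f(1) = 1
Characteristic equation: x² - 6x + 9 = 0, which is (x - (3))².
Repeated root r = 3.
General solution: f(n) = (A + Bn)·(3)^n.
From f(0) = 5: A = 5.
From f(1) = 1: (A + B)·(3) = 1 ⇒ B = - \frac{14}{3}.
So f(n) = \left(5 - \frac{14 n}{3}\right) \cdot (3)^n.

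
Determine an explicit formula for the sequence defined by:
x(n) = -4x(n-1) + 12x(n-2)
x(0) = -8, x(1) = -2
Characteristic equation: x² + 4x - 12 = 0, which factors as (x - (2))(x - (-6)) = 0.
Roots r₁ = 2, r₂ = -6 (distinct).
General solution: x(n) = A·(2)^n + B·(-6)^n.
From x(0) = -8: A + B = -8.
From x(1) = -2: 2A - 6B = -2.
Solving: A = - \frac{25}{4}, B = - \frac{7}{4}.
So x(n) = - \frac{7 \left(-6\right)^{n}}{4} - \frac{25 \cdot 2^{n}}{4}.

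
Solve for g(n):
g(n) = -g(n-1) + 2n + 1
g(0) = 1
First-order linear with linear forcing.
Homogeneous solution: g_h(n) = A·(-1)^n.
Try particular g_p(n) = pn + q. Substituting:
  pn + q = -(p(n-1) + q) + 2n + 1.
Matching the n-coefficient: p = -p + 2 ⇒ p = 1.
Matching constants: q = p - q + 1 ⇒ q = 1.
General: g(n) = A·(-1)^n + n + 1.
Apply g(0) = 1: A + 1 = 1 ⇒ A = 0.
So g(n) = n + 1.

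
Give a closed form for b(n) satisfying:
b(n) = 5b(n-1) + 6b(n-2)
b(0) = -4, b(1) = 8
Characteristic equation: x² - 5x - 6 = 0, which factors as (x - (6))(x - (-1)) = 0.
Roots r₁ = 6, r₂ = -1 (distinct).
General solution: b(n) = A·(6)^n + B·(-1)^n.
From b(0) = -4: A + B = -4.
From b(1) = 8: 6A - B = 8.
Solving: A = \frac{4}{7}, B = - \frac{32}{7}.
So b(n) = - \frac{32 \left(-1\right)^{n}}{7} + \frac{4 \cdot 6^{n}}{7}.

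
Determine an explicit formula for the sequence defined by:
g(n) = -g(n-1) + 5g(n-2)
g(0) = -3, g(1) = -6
Characteristic equation: x² + x - 5 = 0.
Discriminant Δ = (-1)² + 4·(5) = 21.
Roots r₁,₂ = (-1 ± √21)/2, so r₁ = - \frac{1}{2} + \frac{\sqrt{21}}{2}, r₂ = - \frac{\sqrt{21}}{2} - \frac{1}{2}.
General solution: g(n) = A·r₁^n + B·r₂^n.
From the initial conditions, A + B = -3 and r₁A + r₂B = -6.
Since r₁ - r₂ = √21: A = (-6 - (-3)r₂)/√21 = - \frac{5 \sqrt{21}}{14} - \frac{3}{2}, and B = -3 - A = - \frac{3}{2} + \frac{5 \sqrt{21}}{14}.
So g(n) = \left(- \frac{5 \sqrt{21}}{14} - \frac{3}{2}\right)\left(- \frac{1}{2} + \frac{\sqrt{21}}{2}\right)^n + \left(- \frac{3}{2} + \frac{5 \sqrt{21}}{14}\right)\left(- \frac{\sqrt{21}}{2} - \frac{1}{2}\right)^n.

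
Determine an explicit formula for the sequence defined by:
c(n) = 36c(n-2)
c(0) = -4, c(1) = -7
Characteristic equation: x² - 36 = 0, which factors as (x - (6))(x - (-6)) = 0.
Roots r₁ = 6, r₂ = -6 (distinct).
General solution: c(n) = A·(6)^n + B·(-6)^n.
From c(0) = -4: A + B = -4.
From c(1) = -7: 6A - 6B = -7.
Solving: A = - \frac{31}{12}, B = - \frac{17}{12}.
So c(n) = - \frac{17 \left(-6\right)^{n}}{12} - \frac{31 \cdot 6^{n}}{12}.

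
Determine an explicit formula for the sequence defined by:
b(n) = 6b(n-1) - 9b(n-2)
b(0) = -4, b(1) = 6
Characteristic equation: x² - 6x + 9 = 0, which is (x - (3))².
Repeated root r = 3.
General solution: b(n) = (A + Bn)·(3)^n.
From b(0) = -4: A = -4.
From b(1) = 6: (A + B)·(3) = 6 ⇒ B = 6.
So b(n) = \left(6 n - 4\right) \cdot (3)^n.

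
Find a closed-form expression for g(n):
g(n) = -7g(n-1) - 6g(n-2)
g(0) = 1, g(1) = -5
Characteristic equation: x² + 7x + 6 = 0, which factors as (x - (-1))(x - (-6)) = 0.
Roots r₁ = -1, r₂ = -6 (distinct).
General solution: g(n) = A·(-1)^n + B·(-6)^n.
From g(0) = 1: A + B = 1.
From g(1) = -5: -A - 6B = -5.
Solving: A = \frac{1}{5}, B = \frac{4}{5}.
So g(n) = \frac{\left(-1\right)^{n}}{5} + \frac{4 \left(-6\right)^{n}}{5}.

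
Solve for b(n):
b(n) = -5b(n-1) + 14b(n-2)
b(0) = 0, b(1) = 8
Characteristic equation: x² + 5x - 14 = 0, which factors as (x - (2))(x - (-7)) = 0.
Roots r₁ = 2, r₂ = -7 (distinct).
General solution: b(n) = A·(2)^n + B·(-7)^n.
From b(0) = 0: A + B = 0.
From b(1) = 8: 2A - 7B = 8.
Solving: A = \frac{8}{9}, B = - \frac{8}{9}.
So b(n) = - \frac{8 \left(-7\right)^{n}}{9} + \frac{8 \cdot 2^{n}}{9}.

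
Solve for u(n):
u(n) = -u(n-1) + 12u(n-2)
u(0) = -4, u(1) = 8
Characteristic equation: x² + x - 12 = 0, which factors as (x - (-4))(x - (3)) = 0.
Roots r₁ = -4, r₂ = 3 (distinct).
General solution: u(n) = A·(-4)^n + B·(3)^n.
From u(0) = -4: A + B = -4.
From u(1) = 8: -4A + 3B = 8.
Solving: A = - \frac{20}{7}, B = - \frac{8}{7}.
So u(n) = - \frac{20 \left(-4\right)^{n}}{7} - \frac{8 \cdot 3^{n}}{7}.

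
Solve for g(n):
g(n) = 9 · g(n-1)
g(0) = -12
Pure geometric recurrence with ratio 9.
By induction g(n) = g(0) · (9)^n = - 12 \cdot 9^{n}.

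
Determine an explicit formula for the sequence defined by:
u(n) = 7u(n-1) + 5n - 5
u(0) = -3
First-order linear with linear forcing.
Homogeneous solution: u_h(n) = A·(7)^n.
Try particular u_p(n) = pn + q. Substituting:
  pn + q = 7(p(n-1) + q) + 5n - 5.
Matching the n-coefficient: p = 7p + 5 ⇒ p = - \frac{5}{6}.
Matching constants: q = -7p + 7q - 5 ⇒ q = - \frac{5}{36}.
General: u(n) = A·(7)^n - \frac{5 n}{6} - \frac{5}{36}.
Apply u(0) = -3: A - \frac{5}{36} = -3 ⇒ A = - \frac{103}{36}.
So u(n) = - \frac{103 \cdot 7^{n}}{36} - \frac{5 n}{6} - \frac{5}{36}.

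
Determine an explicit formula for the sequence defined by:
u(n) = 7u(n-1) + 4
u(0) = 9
First-order linear non-homogeneous.
Homogeneous solution: u_h(n) = A·(7)^n.
Try constant particular solution u_p = K: K = 7K + 4 ⇒ K = - \frac{2}{3}.
General: u(n) = A·(7)^n - \frac{2}{3}.
Apply u(0) = 9: A - \frac{2}{3} = 9 ⇒ A = \frac{29}{3}.
So u(n) = \frac{29 \cdot 7^{n}}{3} - \frac{2}{3}.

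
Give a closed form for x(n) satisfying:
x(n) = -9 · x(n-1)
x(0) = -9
Pure geometric recurrence with ratio -9.
By induction x(n) = x(0) · (-9)^n = - 9 \left(-9\right)^{n}.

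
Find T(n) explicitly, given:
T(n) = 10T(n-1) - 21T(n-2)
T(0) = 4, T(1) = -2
Characteristic equation: x² - 10x + 21 = 0, which factors as (x - (3))(x - (7)) = 0.
Roots r₁ = 3, r₂ = 7 (distinct).
General solution: T(n) = A·(3)^n + B·(7)^n.
From T(0) = 4: A + B = 4.
From T(1) = -2: 3A + 7B = -2.
Solving: A = \frac{15}{2}, B = - \frac{7}{2}.
So T(n) = \frac{15 \cdot 3^{n}}{2} - \frac{7 \cdot 7^{n}}{2}.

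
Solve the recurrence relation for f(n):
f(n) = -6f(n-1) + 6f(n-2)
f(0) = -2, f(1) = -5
Characteristic equation: x² + 6x - 6 = 0.
Discriminant Δ = (-6)² + 4·(6) = 60.
Roots r₁,₂ = (-6 ± √60)/2, so r₁ = -3 + \sqrt{15}, r₂ = - \sqrt{15} - 3.
General solution: f(n) = A·r₁^n + B·r₂^n.
From the initial conditions, A + B = -2 and r₁A + r₂B = -5.
Since r₁ - r₂ = √60: A = (-5 - (-2)r₂)/√60 = - \frac{11 \sqrt{15}}{30} - 1, and B = -2 - A = -1 + \frac{11 \sqrt{15}}{30}.
So f(n) = \left(- \frac{11 \sqrt{15}}{30} - 1\right)\left(-3 + \sqrt{15}\right)^n + \left(-1 + \frac{11 \sqrt{15}}{30}\right)\left(- \sqrt{15} - 3\right)^n.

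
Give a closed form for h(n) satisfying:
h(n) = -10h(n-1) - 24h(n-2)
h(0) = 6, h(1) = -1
Characteristic equation: x² + 10x + 24 = 0, which factors as (x - (-4))(x - (-6)) = 0.
Roots r₁ = -4, r₂ = -6 (distinct).
General solution: h(n) = A·(-4)^n + B·(-6)^n.
From h(0) = 6: A + B = 6.
From h(1) = -1: -4A - 6B = -1.
Solving: A = \frac{35}{2}, B = - \frac{23}{2}.
So h(n) = \frac{35 \left(-4\right)^{n}}{2} - \frac{23 \left(-6\right)^{n}}{2}.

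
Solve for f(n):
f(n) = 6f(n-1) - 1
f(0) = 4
First-order linear non-homogeneous.
Homogeneous solution: f_h(n) = A·(6)^n.
Try constant particular solution f_p = K: K = 6K - 1 ⇒ K = \frac{1}{5}.
General: f(n) = A·(6)^n + \frac{1}{5}.
Apply f(0) = 4: A + \frac{1}{5} = 4 ⇒ A = \frac{19}{5}.
So f(n) = \frac{19 \cdot 6^{n}}{5} + \frac{1}{5}.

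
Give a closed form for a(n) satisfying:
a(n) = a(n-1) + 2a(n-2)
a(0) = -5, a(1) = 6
Characteristic equation: x² - x - 2 = 0, which factors as (x - (-1))(x - (2)) = 0.
Roots r₁ = -1, r₂ = 2 (distinct).
General solution: a(n) = A·(-1)^n + B·(2)^n.
From a(0) = -5: A + B = -5.
From a(1) = 6: -A + 2B = 6.
Solving: A = - \frac{16}{3}, B = \frac{1}{3}.
So a(n) = - \frac{16 \left(-1\right)^{n}}{3} + \frac{2^{n}}{3}.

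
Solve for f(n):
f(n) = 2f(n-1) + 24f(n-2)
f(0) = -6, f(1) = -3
Characteristic equation: x² - 2x - 24 = 0, which factors as (x - (6))(x - (-4)) = 0.
Roots r₁ = 6, r₂ = -4 (distinct).
General solution: f(n) = A·(6)^n + B·(-4)^n.
From f(0) = -6: A + B = -6.
From f(1) = -3: 6A - 4B = -3.
Solving: A = - \frac{27}{10}, B = - \frac{33}{10}.
So f(n) = - \frac{33 \left(-4\right)^{n}}{10} - \frac{27 \cdot 6^{n}}{10}.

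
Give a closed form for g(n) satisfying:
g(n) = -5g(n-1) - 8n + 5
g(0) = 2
First-order linear with linear forcing.
Homogeneous solution: g_h(n) = A·(-5)^n.
Try particular g_p(n) = pn + q. Substituting:
  pn + q = -5(p(n-1) + q) - 8n + 5.
Matching the n-coefficient: p = -5p - 8 ⇒ p = - \frac{4}{3}.
Matching constants: q = 5p - 5q + 5 ⇒ q = - \frac{5}{18}.
General: g(n) = A·(-5)^n - \frac{4 n}{3} - \frac{5}{18}.
Apply g(0) = 2: A - \frac{5}{18} = 2 ⇒ A = \frac{41}{18}.
So g(n) = \frac{41 \left(-5\right)^{n}}{18} - \frac{4 n}{3} - \frac{5}{18}.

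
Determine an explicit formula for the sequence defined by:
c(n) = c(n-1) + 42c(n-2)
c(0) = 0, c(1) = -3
Characteristic equation: x² - x - 42 = 0, which factors as (x - (7))(x - (-6)) = 0.
Roots r₁ = 7, r₂ = -6 (distinct).
General solution: c(n) = A·(7)^n + B·(-6)^n.
From c(0) = 0: A + B = 0.
From c(1) = -3: 7A - 6B = -3.
Solving: A = - \frac{3}{13}, B = \frac{3}{13}.
So c(n) = \frac{3 \left(-6\right)^{n}}{13} - \frac{3 \cdot 7^{n}}{13}.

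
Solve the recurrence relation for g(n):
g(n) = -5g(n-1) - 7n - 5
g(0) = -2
First-order linear with linear forcing.
Homogeneous solution: g_h(n) = A·(-5)^n.
Try particular g_p(n) = pn + q. Substituting:
  pn + q = -5(p(n-1) + q) - 7n - 5.
Matching the n-coefficient: p = -5p - 7 ⇒ p = - \frac{7}{6}.
Matching constants: q = 5p - 5q - 5 ⇒ q = - \frac{65}{36}.
General: g(n) = A·(-5)^n - \frac{7 n}{6} - \frac{65}{36}.
Apply g(0) = -2: A - \frac{65}{36} = -2 ⇒ A = - \frac{7}{36}.
So g(n) = - \frac{7 \left(-5\right)^{n}}{36} - \frac{7 n}{6} - \frac{65}{36}.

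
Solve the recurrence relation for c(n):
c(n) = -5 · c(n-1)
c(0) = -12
Pure geometric recurrence with ratio -5.
By induction c(n) = c(0) · (-5)^n = - 12 \left(-5\right)^{n}.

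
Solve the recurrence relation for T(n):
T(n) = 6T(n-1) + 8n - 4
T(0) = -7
First-order linear with linear forcing.
Homogeneous solution: T_h(n) = A·(6)^n.
Try particular T_p(n) = pn + q. Substituting:
  pn + q = 6(p(n-1) + q) + 8n - 4.
Matching the n-coefficient: p = 6p + 8 ⇒ p = - \frac{8}{5}.
Matching constants: q = -6p + 6q - 4 ⇒ q = - \frac{28}{25}.
General: T(n) = A·(6)^n - \frac{8 n}{5} - \frac{28}{25}.
Apply T(0) = -7: A - \frac{28}{25} = -7 ⇒ A = - \frac{147}{25}.
So T(n) = - \frac{147 \cdot 6^{n}}{25} - \frac{8 n}{5} - \frac{28}{25}.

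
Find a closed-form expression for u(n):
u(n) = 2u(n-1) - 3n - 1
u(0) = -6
First-order linear with linear forcing.
Homogeneous solution: u_h(n) = A·(2)^n.
Try particular u_p(n) = pn + q. Substituting:
  pn + q = 2(p(n-1) + q) - 3n - 1.
Matching the n-coefficient: p = 2p - 3 ⇒ p = 3.
Matching constants: q = -2p + 2q - 1 ⇒ q = 7.
General: u(n) = A·(2)^n + 3 n + 7.
Apply u(0) = -6: A + 7 = -6 ⇒ A = -13.
So u(n) = - 13 \cdot 2^{n} + 3 n + 7.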